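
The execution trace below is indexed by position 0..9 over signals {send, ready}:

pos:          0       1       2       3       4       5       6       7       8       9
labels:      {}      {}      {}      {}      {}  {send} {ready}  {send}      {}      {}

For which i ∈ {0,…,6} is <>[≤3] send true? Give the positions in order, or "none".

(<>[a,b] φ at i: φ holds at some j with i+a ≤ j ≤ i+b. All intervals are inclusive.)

Evaluate at each i in [0,6]:
  i=0: ✗ (none in [0,3])
  i=1: ✗ (none in [1,4])
  i=2: ✓ (witness j=5)
  i=3: ✓ (witness j=5)
  i=4: ✓ (witness j=5)
  i=5: ✓ (witness j=5)
  i=6: ✓ (witness j=7)

2, 3, 4, 5, 6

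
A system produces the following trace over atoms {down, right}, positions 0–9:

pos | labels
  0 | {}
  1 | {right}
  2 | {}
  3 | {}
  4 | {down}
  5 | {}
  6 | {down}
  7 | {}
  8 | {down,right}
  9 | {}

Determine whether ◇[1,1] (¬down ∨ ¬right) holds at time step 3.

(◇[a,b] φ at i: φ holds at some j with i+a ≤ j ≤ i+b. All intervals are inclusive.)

Yes

Check (¬down ∨ ¬right) at each j in [4,4]:
  j=4: true
Found at j=4 → formula holds.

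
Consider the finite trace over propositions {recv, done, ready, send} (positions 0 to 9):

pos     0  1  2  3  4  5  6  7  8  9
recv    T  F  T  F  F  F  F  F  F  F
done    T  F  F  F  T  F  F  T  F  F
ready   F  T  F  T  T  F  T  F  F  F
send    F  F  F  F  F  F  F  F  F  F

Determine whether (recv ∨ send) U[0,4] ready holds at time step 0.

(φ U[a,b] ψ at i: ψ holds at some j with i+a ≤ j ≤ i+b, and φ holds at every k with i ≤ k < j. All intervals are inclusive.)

Yes

Need some j in [0,4] with ready, and (recv ∨ send) at every k in [0,j-1].
  j=0: ready false.
  j=1: ready holds; (recv ∨ send) holds at every k in [0,0] → satisfied.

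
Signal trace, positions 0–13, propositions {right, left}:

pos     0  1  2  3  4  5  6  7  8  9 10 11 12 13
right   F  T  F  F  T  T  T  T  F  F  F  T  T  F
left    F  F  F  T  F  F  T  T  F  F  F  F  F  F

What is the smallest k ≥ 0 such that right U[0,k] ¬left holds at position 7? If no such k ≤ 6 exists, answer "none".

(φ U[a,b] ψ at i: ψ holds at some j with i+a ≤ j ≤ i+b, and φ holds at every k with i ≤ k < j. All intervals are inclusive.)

Need earliest j ≥ 7 with ¬left, and right at every k in [7,j-1].
  j=7: rhs fails.
  j=8: rhs holds; lhs holds on [7,7]. k = 1.

1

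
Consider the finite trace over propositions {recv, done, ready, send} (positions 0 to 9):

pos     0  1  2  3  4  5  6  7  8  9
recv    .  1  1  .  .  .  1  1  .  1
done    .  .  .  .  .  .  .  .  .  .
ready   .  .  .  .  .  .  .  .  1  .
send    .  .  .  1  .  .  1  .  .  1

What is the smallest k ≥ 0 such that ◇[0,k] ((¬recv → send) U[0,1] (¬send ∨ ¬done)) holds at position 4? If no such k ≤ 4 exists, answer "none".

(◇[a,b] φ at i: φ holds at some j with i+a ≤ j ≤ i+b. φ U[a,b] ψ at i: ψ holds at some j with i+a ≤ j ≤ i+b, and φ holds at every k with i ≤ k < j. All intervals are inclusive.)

Scan j = 4,5,… for ((¬recv → send) U[0,1] (¬send ∨ ¬done)):
  j=4: holds
First hit at j=4, so smallest k = 4-4 = 0.

0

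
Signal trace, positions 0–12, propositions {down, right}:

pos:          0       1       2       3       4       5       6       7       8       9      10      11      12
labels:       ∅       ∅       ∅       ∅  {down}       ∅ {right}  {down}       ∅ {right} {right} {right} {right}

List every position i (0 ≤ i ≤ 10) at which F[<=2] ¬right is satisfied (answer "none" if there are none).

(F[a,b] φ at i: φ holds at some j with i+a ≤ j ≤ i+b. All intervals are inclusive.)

Evaluate at each i in [0,10]:
  i=0: ✓ (witness j=0)
  i=1: ✓ (witness j=1)
  i=2: ✓ (witness j=2)
  i=3: ✓ (witness j=3)
  i=4: ✓ (witness j=4)
  i=5: ✓ (witness j=5)
  i=6: ✓ (witness j=7)
  i=7: ✓ (witness j=7)
  i=8: ✓ (witness j=8)
  i=9: ✗ (none in [9,11])
  i=10: ✗ (none in [10,12])

0, 1, 2, 3, 4, 5, 6, 7, 8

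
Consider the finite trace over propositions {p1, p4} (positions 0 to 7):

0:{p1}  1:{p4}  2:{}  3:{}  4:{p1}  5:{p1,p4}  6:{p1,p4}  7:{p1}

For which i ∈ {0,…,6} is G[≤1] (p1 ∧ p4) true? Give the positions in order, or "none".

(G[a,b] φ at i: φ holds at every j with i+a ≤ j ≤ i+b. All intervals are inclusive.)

Evaluate at each i in [0,6]:
  i=0: ✗ (fails at j=0)
  i=1: ✗ (fails at j=1)
  i=2: ✗ (fails at j=2)
  i=3: ✗ (fails at j=3)
  i=4: ✗ (fails at j=4)
  i=5: ✓ (all of [5,6])
  i=6: ✗ (fails at j=7)

5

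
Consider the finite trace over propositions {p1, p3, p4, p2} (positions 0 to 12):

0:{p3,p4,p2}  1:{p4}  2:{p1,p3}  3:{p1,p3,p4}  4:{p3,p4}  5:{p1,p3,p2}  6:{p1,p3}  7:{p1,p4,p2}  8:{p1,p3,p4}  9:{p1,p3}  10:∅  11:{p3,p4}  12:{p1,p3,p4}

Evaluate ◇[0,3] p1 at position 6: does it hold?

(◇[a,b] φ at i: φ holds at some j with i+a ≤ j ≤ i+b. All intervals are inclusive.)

True

Check p1 at each j in [6,9]:
  j=6: true
  j=7: true
  j=8: true
  j=9: true
Found at j=6 → formula holds.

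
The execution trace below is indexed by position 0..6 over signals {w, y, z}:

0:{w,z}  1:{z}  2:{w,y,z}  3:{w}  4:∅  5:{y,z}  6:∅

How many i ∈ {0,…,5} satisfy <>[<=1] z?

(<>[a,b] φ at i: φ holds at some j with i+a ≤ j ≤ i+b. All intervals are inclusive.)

5

Evaluate at each i in [0,5]:
  i=0: ✓ (witness j=0)
  i=1: ✓ (witness j=1)
  i=2: ✓ (witness j=2)
  i=3: ✗ (none in [3,4])
  i=4: ✓ (witness j=5)
  i=5: ✓ (witness j=5)
Positions where it holds: {0, 1, 2, 4, 5} → 5.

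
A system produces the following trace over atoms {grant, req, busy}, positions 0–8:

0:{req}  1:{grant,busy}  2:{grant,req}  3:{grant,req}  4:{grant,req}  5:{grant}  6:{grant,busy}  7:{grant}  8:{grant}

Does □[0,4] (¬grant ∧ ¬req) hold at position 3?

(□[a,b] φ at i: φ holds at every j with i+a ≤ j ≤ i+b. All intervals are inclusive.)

Check (¬grant ∧ ¬req) at every j in [3,7]:
  j=3: false
  j=4: false
  j=5: false
  j=6: false
  j=7: false
Fails at j=3 → formula fails.

Does not hold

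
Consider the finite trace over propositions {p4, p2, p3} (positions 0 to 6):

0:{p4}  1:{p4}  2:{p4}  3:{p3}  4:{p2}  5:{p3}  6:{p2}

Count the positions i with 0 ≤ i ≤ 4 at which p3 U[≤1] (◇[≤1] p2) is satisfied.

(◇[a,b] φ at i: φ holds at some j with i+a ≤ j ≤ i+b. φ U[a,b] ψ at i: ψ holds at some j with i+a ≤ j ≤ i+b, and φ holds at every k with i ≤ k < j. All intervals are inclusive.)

Evaluate at each i in [0,4]:
  i=0: ✗ (no rhs in [0,1])
  i=1: ✗ (no rhs in [1,2])
  i=2: ✗ (lhs fails at k=2 before rhs at j=3)
  i=3: ✓ (rhs at j=3)
  i=4: ✓ (rhs at j=4)
Positions where it holds: {3, 4} → 2.

2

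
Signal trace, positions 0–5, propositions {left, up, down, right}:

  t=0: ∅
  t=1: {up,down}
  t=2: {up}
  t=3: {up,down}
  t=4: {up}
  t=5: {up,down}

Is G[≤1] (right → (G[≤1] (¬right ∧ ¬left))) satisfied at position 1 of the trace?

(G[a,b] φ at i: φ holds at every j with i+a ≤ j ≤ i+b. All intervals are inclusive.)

Check (right → (G[≤1] (¬right ∧ ¬left))) at every j in [1,2]:
  j=1: antecedent false → ✓
  j=2: antecedent false → ✓
All positions satisfy it → formula holds.

Holds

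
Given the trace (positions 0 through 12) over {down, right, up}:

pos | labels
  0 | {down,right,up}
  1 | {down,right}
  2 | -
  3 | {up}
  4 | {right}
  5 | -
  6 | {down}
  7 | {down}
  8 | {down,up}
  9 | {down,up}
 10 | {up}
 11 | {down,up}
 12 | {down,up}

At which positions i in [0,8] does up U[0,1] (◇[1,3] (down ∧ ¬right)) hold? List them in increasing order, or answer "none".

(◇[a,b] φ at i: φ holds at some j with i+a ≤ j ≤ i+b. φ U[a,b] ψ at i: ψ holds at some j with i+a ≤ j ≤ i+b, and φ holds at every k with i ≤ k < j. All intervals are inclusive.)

Evaluate at each i in [0,8]:
  i=0: ✗ (no rhs in [0,1])
  i=1: ✗ (no rhs in [1,2])
  i=2: ✗ (lhs fails at k=2 before rhs at j=3)
  i=3: ✓ (rhs at j=3)
  i=4: ✓ (rhs at j=4)
  i=5: ✓ (rhs at j=5)
  i=6: ✓ (rhs at j=6)
  i=7: ✓ (rhs at j=7)
  i=8: ✓ (rhs at j=8)

3, 4, 5, 6, 7, 8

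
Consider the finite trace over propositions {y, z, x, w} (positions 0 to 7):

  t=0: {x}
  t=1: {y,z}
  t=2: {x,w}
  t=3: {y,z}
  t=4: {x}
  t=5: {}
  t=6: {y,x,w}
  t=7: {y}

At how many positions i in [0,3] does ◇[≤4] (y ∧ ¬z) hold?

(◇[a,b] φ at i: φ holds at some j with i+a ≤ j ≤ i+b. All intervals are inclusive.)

Evaluate at each i in [0,3]:
  i=0: ✗ (none in [0,4])
  i=1: ✗ (none in [1,5])
  i=2: ✓ (witness j=6)
  i=3: ✓ (witness j=6)
Positions where it holds: {2, 3} → 2.

2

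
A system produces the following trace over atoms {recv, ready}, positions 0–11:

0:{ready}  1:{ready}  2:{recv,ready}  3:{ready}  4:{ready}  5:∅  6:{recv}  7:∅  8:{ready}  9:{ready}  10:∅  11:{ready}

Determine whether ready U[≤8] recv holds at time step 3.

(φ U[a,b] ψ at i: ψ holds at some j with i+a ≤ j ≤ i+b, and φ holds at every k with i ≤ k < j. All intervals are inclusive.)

False

Need some j in [3,11] with recv, and ready at every k in [3,j-1].
  j=3: recv false.
  j=4: recv false.
  j=5: recv false.
  j=6: recv holds, but ready fails at k=5 → not this j.
  j=7: recv false.
  j=8: recv false.
  j=9: recv false.
  j=10: recv false.
  j=11: recv false.
No j in the window works → until fails.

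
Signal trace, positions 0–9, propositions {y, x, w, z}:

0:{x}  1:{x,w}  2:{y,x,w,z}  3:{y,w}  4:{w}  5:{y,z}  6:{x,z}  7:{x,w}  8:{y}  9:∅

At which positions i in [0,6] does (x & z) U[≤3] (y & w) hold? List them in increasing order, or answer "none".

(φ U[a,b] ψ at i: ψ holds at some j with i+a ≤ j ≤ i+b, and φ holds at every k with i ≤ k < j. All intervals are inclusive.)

Evaluate at each i in [0,6]:
  i=0: ✗ (lhs fails at k=0 before rhs at j=2)
  i=1: ✗ (lhs fails at k=1 before rhs at j=2)
  i=2: ✓ (rhs at j=2)
  i=3: ✓ (rhs at j=3)
  i=4: ✗ (no rhs in [4,7])
  i=5: ✗ (no rhs in [5,8])
  i=6: ✗ (no rhs in [6,9])

2, 3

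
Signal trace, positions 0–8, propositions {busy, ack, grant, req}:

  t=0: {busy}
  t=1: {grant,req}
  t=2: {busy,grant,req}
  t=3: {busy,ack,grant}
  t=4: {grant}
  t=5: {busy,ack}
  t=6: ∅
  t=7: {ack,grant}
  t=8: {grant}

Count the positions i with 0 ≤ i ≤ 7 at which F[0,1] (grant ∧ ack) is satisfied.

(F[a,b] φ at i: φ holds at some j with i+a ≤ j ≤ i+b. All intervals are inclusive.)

4

Evaluate at each i in [0,7]:
  i=0: ✗ (none in [0,1])
  i=1: ✗ (none in [1,2])
  i=2: ✓ (witness j=3)
  i=3: ✓ (witness j=3)
  i=4: ✗ (none in [4,5])
  i=5: ✗ (none in [5,6])
  i=6: ✓ (witness j=7)
  i=7: ✓ (witness j=7)
Positions where it holds: {2, 3, 6, 7} → 4.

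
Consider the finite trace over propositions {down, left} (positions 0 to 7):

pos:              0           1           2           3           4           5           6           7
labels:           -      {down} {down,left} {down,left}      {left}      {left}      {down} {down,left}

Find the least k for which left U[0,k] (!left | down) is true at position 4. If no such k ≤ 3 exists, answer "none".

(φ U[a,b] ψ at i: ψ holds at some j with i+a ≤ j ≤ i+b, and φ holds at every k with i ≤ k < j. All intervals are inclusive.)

2

Need earliest j ≥ 4 with (!left | down), and left at every k in [4,j-1].
  j=4: rhs fails.
  j=5: rhs fails.
  j=6: rhs holds; lhs holds on [4,5]. k = 2.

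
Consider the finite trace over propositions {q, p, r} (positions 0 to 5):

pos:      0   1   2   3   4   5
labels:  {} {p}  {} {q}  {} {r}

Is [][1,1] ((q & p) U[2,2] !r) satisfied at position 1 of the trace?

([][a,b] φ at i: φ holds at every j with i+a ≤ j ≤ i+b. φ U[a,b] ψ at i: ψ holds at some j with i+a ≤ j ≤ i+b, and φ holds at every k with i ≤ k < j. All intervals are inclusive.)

Check ((q & p) U[2,2] !r) at every j in [2,2]:
  j=2: fails
Fails at j=2 → formula fails.

Does not hold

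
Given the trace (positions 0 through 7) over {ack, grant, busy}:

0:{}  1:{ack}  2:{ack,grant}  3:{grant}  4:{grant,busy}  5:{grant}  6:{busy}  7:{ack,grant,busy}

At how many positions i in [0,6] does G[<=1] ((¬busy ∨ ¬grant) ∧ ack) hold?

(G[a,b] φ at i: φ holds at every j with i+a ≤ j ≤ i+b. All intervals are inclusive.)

Evaluate at each i in [0,6]:
  i=0: ✗ (fails at j=0)
  i=1: ✓ (all of [1,2])
  i=2: ✗ (fails at j=3)
  i=3: ✗ (fails at j=3)
  i=4: ✗ (fails at j=4)
  i=5: ✗ (fails at j=5)
  i=6: ✗ (fails at j=6)
Positions where it holds: {1} → 1.

1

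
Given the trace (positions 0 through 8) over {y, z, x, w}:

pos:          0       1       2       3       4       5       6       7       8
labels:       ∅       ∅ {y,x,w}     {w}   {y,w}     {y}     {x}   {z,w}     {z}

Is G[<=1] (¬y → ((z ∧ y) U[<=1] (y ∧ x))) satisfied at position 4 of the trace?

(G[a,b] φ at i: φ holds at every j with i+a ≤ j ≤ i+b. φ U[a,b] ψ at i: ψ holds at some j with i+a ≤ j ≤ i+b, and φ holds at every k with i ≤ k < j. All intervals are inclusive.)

Check (¬y → ((z ∧ y) U[<=1] (y ∧ x))) at every j in [4,5]:
  j=4: antecedent false → ✓
  j=5: antecedent false → ✓
All positions satisfy it → formula holds.

Holds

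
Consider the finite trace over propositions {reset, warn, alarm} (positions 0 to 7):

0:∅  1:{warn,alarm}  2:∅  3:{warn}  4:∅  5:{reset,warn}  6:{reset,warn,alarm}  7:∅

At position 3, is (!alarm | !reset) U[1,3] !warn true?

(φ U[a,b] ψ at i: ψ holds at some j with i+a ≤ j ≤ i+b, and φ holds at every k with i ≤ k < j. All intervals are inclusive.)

Need some j in [4,6] with !warn, and (!alarm | !reset) at every k in [3,j-1].
  j=4: !warn holds; (!alarm | !reset) holds at every k in [3,3] → satisfied.

Holds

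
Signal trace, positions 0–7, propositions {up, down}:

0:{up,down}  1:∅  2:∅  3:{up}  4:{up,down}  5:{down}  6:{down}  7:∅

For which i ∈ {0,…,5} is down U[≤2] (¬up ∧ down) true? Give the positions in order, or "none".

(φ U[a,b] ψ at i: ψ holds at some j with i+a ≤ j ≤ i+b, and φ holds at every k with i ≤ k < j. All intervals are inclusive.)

Evaluate at each i in [0,5]:
  i=0: ✗ (no rhs in [0,2])
  i=1: ✗ (no rhs in [1,3])
  i=2: ✗ (no rhs in [2,4])
  i=3: ✗ (lhs fails at k=3 before rhs at j=5)
  i=4: ✓ (rhs at j=5; lhs holds on [4,4])
  i=5: ✓ (rhs at j=5)

4, 5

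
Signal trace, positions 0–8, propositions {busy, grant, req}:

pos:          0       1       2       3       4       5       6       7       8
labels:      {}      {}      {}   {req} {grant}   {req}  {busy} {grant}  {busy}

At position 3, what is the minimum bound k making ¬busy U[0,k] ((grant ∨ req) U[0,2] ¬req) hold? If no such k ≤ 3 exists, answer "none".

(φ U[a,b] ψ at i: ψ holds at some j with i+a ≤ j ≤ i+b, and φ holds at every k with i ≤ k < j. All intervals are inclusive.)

0

Need earliest j ≥ 3 with ((grant ∨ req) U[0,2] ¬req), and ¬busy at every k in [3,j-1].
  j=3: rhs holds (empty prefix). k = 0.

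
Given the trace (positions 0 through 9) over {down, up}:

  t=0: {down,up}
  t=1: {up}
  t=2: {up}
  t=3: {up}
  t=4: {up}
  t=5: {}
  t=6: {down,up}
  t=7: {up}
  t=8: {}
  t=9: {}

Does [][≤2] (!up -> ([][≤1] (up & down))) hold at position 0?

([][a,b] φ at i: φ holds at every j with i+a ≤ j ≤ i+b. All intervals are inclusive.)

Yes

Check (!up -> ([][≤1] (up & down))) at every j in [0,2]:
  j=0: antecedent false → ✓
  j=1: antecedent false → ✓
  j=2: antecedent false → ✓
All positions satisfy it → formula holds.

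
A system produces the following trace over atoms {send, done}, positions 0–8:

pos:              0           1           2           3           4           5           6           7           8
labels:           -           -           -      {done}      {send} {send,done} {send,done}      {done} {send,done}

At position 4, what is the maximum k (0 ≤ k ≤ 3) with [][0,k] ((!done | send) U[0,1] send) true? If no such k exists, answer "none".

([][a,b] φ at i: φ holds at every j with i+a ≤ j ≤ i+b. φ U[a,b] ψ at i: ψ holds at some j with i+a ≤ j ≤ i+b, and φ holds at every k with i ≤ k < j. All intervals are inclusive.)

2

((!done | send) U[0,1] send) must hold from j=4 onward; find where it first fails.
  j=4: holds
  j=5: holds
  j=6: holds
  j=7: fails
Holds on [4,6], so largest k = 2.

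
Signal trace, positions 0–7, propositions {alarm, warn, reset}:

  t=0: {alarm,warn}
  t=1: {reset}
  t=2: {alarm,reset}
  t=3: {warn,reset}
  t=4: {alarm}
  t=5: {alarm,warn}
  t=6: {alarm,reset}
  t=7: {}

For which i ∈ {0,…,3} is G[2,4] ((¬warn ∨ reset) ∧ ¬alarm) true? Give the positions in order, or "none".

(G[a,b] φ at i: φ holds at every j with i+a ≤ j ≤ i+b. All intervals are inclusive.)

none

Evaluate at each i in [0,3]:
  i=0: ✗ (fails at j=2)
  i=1: ✗ (fails at j=4)
  i=2: ✗ (fails at j=4)
  i=3: ✗ (fails at j=5)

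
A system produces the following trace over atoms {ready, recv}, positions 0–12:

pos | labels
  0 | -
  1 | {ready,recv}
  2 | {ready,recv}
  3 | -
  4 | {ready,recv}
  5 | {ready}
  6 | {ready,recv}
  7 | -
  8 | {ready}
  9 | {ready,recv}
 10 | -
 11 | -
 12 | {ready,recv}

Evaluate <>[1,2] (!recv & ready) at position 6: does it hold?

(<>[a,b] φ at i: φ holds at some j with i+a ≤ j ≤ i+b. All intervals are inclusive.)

True

Check (!recv & ready) at each j in [7,8]:
  j=7: false
  j=8: true
Found at j=8 → formula holds.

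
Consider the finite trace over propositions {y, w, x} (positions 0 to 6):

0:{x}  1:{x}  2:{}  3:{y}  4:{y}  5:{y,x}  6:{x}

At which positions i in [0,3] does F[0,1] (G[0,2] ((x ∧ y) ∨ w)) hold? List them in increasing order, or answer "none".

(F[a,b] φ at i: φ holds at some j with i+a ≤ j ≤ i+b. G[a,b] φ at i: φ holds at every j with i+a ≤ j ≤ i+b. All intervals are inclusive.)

Evaluate at each i in [0,3]:
  i=0: ✗ (none in [0,1])
  i=1: ✗ (none in [1,2])
  i=2: ✗ (none in [2,3])
  i=3: ✗ (none in [3,4])

none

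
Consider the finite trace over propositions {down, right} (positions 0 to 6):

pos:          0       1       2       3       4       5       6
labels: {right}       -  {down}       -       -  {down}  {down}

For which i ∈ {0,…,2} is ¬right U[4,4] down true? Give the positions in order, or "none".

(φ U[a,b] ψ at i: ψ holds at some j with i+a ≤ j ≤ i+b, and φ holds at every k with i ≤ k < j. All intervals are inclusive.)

1, 2

Evaluate at each i in [0,2]:
  i=0: ✗ (no rhs in [4,4])
  i=1: ✓ (rhs at j=5; lhs holds on [1,4])
  i=2: ✓ (rhs at j=6; lhs holds on [2,5])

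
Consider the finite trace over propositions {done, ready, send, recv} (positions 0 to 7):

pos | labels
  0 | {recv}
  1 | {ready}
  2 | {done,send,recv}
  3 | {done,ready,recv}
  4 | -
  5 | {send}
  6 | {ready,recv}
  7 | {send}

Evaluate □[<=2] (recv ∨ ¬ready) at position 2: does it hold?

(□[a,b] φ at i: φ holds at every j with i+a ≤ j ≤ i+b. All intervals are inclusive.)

Check (recv ∨ ¬ready) at every j in [2,4]:
  j=2: true
  j=3: true
  j=4: true
All positions satisfy it → formula holds.

Yes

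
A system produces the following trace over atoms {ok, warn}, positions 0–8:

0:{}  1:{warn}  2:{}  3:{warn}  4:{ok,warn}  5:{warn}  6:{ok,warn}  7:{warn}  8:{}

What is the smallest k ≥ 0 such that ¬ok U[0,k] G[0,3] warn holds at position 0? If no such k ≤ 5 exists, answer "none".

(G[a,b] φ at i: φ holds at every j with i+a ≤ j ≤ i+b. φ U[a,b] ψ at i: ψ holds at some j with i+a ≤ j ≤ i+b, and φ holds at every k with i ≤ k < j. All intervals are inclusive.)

3

Need earliest j ≥ 0 with G[0,3] warn, and ¬ok at every k in [0,j-1].
  j=0: rhs fails.
  j=1: rhs fails.
  j=2: rhs fails.
  j=3: rhs holds; lhs holds on [0,2]. k = 3.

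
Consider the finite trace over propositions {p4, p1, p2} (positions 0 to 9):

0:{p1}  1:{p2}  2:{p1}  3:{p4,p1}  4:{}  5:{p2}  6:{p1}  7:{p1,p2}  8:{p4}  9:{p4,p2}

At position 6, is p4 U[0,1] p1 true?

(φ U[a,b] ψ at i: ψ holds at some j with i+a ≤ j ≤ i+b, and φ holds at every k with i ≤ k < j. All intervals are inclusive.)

Need some j in [6,7] with p1, and p4 at every k in [6,j-1].
  j=6: p1 holds; no prefix to check → satisfied.

True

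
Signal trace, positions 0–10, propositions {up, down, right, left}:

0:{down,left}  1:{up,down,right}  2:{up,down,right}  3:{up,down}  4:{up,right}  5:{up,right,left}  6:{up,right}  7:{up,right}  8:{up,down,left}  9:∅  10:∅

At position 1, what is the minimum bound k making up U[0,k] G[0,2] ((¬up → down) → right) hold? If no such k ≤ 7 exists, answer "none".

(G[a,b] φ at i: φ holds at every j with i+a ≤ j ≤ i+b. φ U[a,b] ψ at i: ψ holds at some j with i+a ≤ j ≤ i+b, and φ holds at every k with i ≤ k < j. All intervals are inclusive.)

Need earliest j ≥ 1 with G[0,2] ((¬up → down) → right), and up at every k in [1,j-1].
  j=1: rhs fails.
  j=2: rhs fails.
  j=3: rhs fails.
  j=4: rhs holds; lhs holds on [1,3]. k = 3.

3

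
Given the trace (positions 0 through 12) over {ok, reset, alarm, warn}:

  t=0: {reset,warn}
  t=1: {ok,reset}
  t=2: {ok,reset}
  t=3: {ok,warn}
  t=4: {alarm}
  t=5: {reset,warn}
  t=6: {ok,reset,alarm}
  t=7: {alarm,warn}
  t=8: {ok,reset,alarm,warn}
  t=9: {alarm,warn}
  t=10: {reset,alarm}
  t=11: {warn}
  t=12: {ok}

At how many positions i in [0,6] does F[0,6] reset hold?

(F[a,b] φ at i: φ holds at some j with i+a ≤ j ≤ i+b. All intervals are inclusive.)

Evaluate at each i in [0,6]:
  i=0: ✓ (witness j=0)
  i=1: ✓ (witness j=1)
  i=2: ✓ (witness j=2)
  i=3: ✓ (witness j=5)
  i=4: ✓ (witness j=5)
  i=5: ✓ (witness j=5)
  i=6: ✓ (witness j=6)
Positions where it holds: {0, 1, 2, 3, 4, 5, 6} → 7.

7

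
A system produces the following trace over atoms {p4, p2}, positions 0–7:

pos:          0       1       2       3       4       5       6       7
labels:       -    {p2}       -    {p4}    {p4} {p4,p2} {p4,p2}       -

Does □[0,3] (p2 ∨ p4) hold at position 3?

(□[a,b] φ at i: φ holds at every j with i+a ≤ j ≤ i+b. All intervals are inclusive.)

Yes

Check (p2 ∨ p4) at every j in [3,6]:
  j=3: true
  j=4: true
  j=5: true
  j=6: true
All positions satisfy it → formula holds.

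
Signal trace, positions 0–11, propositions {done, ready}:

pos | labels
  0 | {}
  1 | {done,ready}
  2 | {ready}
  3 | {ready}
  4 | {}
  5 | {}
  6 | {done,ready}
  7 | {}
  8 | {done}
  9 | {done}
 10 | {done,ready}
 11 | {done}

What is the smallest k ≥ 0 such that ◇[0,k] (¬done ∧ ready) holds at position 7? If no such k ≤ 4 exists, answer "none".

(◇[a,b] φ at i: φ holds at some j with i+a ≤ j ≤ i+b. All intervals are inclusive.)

Scan j = 7,8,… for (¬done ∧ ready):
  j=7: fails
  j=8: fails
  j=9: fails
  j=10: fails
  j=11: fails
No j in [7,11] satisfies it → none.

none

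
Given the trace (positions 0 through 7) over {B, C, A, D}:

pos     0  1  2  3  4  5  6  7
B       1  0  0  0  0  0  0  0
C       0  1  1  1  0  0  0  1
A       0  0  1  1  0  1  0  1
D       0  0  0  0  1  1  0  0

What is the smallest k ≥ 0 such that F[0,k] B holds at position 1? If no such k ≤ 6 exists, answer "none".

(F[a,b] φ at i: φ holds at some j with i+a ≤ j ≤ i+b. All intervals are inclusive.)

none

Scan j = 1,2,… for B:
  j=1: fails
  j=2: fails
  j=3: fails
  j=4: fails
  j=5: fails
  j=6: fails
  j=7: fails
No j in [1,7] satisfies it → none.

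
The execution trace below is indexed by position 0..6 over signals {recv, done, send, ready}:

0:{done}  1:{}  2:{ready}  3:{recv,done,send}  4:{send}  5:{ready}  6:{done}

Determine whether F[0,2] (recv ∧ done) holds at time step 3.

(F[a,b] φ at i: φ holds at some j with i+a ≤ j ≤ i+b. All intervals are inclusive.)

Check (recv ∧ done) at each j in [3,5]:
  j=3: true
  j=4: false
  j=5: false
Found at j=3 → formula holds.

Holds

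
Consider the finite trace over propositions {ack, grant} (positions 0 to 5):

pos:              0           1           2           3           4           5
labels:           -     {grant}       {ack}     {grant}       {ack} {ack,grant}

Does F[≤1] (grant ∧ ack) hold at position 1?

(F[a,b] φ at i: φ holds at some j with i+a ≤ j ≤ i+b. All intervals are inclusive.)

Check (grant ∧ ack) at each j in [1,2]:
  j=1: false
  j=2: false
No position in the window satisfies it → formula fails.

Does not hold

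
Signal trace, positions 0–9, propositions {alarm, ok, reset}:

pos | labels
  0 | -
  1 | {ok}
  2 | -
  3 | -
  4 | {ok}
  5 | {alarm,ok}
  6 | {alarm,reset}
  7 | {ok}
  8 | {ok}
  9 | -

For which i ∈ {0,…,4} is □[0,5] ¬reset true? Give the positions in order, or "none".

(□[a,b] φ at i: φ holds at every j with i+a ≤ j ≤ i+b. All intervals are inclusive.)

0

Evaluate at each i in [0,4]:
  i=0: ✓ (all of [0,5])
  i=1: ✗ (fails at j=6)
  i=2: ✗ (fails at j=6)
  i=3: ✗ (fails at j=6)
  i=4: ✗ (fails at j=6)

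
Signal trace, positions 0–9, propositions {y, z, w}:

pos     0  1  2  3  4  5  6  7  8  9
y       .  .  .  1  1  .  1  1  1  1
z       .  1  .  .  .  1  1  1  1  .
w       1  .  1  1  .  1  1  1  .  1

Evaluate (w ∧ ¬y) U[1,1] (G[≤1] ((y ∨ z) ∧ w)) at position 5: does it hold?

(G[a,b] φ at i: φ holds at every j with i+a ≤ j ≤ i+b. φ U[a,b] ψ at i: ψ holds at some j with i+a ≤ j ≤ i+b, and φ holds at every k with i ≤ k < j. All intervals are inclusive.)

Need some j in [6,6] with G[≤1] ((y ∨ z) ∧ w), and (w ∧ ¬y) at every k in [5,j-1].
  j=6: G[≤1] ((y ∨ z) ∧ w) holds; (w ∧ ¬y) holds at every k in [5,5] → satisfied.

Yes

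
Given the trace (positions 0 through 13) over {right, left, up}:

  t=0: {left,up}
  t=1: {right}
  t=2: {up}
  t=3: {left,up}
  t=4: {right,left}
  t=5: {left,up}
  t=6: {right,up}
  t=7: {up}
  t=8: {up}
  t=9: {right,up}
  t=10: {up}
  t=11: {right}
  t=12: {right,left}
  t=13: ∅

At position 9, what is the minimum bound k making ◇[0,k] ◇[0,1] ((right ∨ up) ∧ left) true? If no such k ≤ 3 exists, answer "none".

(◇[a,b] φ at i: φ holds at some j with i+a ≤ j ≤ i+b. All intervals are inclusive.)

2

Scan j = 9,10,… for ◇[0,1] ((right ∨ up) ∧ left):
  j=9: fails
  j=10: fails
  j=11: holds
First hit at j=11, so smallest k = 11-9 = 2.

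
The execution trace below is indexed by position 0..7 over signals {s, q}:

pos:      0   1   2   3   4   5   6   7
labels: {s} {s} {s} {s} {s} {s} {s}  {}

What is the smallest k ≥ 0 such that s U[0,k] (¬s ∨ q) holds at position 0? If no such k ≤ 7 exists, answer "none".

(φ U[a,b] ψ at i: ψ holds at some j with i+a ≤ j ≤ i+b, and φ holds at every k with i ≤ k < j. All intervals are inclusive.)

Need earliest j ≥ 0 with (¬s ∨ q), and s at every k in [0,j-1].
  j=0: rhs fails.
  j=1: rhs fails.
  j=2: rhs fails.
  j=3: rhs fails.
  j=4: rhs fails.
  j=5: rhs fails.
  j=6: rhs fails.
  j=7: rhs holds; lhs holds on [0,6]. k = 7.

7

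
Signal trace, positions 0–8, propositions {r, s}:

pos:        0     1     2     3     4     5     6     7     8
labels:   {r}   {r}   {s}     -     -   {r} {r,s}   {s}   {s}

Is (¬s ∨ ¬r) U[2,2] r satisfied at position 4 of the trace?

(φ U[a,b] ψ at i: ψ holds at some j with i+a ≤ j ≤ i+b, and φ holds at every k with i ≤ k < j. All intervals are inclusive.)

Need some j in [6,6] with r, and (¬s ∨ ¬r) at every k in [4,j-1].
  j=6: r holds; (¬s ∨ ¬r) holds at every k in [4,5] → satisfied.

Yes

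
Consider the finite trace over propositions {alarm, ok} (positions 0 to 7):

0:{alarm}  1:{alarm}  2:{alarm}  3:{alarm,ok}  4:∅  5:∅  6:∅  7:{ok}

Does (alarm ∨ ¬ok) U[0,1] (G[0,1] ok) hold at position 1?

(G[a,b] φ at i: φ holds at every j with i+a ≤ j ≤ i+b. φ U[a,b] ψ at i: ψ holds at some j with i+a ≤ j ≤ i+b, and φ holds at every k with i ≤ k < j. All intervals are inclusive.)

Need some j in [1,2] with G[0,1] ok, and (alarm ∨ ¬ok) at every k in [1,j-1].
  j=1: G[0,1] ok — fails at 1.
  j=2: G[0,1] ok — fails at 2.
No j in the window works → until fails.

No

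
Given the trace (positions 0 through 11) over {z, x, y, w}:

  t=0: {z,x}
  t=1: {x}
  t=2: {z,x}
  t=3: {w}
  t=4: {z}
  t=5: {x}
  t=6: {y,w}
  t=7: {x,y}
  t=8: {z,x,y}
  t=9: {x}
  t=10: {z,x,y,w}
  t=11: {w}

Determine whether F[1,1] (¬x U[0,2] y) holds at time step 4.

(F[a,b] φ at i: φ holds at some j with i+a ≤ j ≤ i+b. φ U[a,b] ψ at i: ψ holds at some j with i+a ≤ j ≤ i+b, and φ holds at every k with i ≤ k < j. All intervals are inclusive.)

Check (¬x U[0,2] y) at each j in [5,5]:
  j=5: fails
No position in the window satisfies it → formula fails.

False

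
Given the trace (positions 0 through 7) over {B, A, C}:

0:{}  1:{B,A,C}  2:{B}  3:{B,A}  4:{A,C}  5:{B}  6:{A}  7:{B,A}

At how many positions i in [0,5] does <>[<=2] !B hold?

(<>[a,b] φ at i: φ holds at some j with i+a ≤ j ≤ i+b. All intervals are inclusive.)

Evaluate at each i in [0,5]:
  i=0: ✓ (witness j=0)
  i=1: ✗ (none in [1,3])
  i=2: ✓ (witness j=4)
  i=3: ✓ (witness j=4)
  i=4: ✓ (witness j=4)
  i=5: ✓ (witness j=6)
Positions where it holds: {0, 2, 3, 4, 5} → 5.

5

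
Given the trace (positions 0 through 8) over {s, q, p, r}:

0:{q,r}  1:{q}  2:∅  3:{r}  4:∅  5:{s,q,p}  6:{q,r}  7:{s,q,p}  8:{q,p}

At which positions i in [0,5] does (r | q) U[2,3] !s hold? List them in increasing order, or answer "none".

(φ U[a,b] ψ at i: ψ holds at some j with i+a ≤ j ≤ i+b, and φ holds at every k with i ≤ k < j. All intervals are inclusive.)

Evaluate at each i in [0,5]:
  i=0: ✓ (rhs at j=2; lhs holds on [0,1])
  i=1: ✗ (lhs fails at k=2 before rhs at j=3)
  i=2: ✗ (lhs fails at k=2 before rhs at j=4)
  i=3: ✗ (lhs fails at k=4 before rhs at j=6)
  i=4: ✗ (lhs fails at k=4 before rhs at j=6)
  i=5: ✓ (rhs at j=8; lhs holds on [5,7])

0, 5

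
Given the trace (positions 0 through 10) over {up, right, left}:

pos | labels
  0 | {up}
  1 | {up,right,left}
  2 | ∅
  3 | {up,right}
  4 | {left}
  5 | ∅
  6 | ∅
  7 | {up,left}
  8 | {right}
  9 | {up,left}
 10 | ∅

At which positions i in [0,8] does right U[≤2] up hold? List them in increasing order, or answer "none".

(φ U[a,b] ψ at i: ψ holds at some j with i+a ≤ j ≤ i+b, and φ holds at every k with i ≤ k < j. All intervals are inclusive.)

Evaluate at each i in [0,8]:
  i=0: ✓ (rhs at j=0)
  i=1: ✓ (rhs at j=1)
  i=2: ✗ (lhs fails at k=2 before rhs at j=3)
  i=3: ✓ (rhs at j=3)
  i=4: ✗ (no rhs in [4,6])
  i=5: ✗ (lhs fails at k=5 before rhs at j=7)
  i=6: ✗ (lhs fails at k=6 before rhs at j=7)
  i=7: ✓ (rhs at j=7)
  i=8: ✓ (rhs at j=9; lhs holds on [8,8])

0, 1, 3, 7, 8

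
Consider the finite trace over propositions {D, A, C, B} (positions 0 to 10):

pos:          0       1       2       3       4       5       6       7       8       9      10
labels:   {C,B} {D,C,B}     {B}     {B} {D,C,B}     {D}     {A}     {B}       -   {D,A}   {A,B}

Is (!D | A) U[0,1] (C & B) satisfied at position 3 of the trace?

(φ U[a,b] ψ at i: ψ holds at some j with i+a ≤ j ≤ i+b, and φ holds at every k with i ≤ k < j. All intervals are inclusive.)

Holds

Need some j in [3,4] with (C & B), and (!D | A) at every k in [3,j-1].
  j=3: (C & B) false.
  j=4: (C & B) holds; (!D | A) holds at every k in [3,3] → satisfied.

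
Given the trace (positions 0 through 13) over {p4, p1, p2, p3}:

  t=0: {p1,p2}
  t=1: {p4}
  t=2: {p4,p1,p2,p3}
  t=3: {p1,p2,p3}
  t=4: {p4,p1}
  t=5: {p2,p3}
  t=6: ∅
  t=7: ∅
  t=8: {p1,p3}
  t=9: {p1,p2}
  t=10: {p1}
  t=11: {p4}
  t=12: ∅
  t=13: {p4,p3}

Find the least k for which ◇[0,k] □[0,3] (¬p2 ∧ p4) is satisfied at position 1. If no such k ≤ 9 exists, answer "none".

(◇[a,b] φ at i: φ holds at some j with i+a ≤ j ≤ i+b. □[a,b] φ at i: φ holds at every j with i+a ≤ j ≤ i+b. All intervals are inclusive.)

none

Scan j = 1,2,… for □[0,3] (¬p2 ∧ p4):
  j=1: fails
  j=2: fails
  j=3: fails
  j=4: fails
  j=5: fails
  j=6: fails
  j=7: fails
  j=8: fails
  j=9: fails
  j=10: fails
No j in [1,10] satisfies it → none.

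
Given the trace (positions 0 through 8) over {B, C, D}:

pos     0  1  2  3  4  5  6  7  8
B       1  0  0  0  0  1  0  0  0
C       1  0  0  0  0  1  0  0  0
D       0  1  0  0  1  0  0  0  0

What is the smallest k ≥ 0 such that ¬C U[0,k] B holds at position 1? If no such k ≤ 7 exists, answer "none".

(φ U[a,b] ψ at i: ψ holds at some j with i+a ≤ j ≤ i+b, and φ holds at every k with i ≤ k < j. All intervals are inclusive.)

4

Need earliest j ≥ 1 with B, and ¬C at every k in [1,j-1].
  j=1: rhs fails.
  j=2: rhs fails.
  j=3: rhs fails.
  j=4: rhs fails.
  j=5: rhs holds; lhs holds on [1,4]. k = 4.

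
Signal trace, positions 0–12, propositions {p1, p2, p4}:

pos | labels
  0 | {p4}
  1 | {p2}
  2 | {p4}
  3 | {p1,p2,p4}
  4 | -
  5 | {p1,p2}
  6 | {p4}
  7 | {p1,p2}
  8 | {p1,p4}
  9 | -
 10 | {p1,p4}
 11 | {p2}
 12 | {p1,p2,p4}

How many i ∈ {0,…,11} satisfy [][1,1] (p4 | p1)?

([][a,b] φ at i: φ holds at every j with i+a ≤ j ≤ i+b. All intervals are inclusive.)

8

Evaluate at each i in [0,11]:
  i=0: ✗ (fails at j=1)
  i=1: ✓ (all of [2,2])
  i=2: ✓ (all of [3,3])
  i=3: ✗ (fails at j=4)
  i=4: ✓ (all of [5,5])
  i=5: ✓ (all of [6,6])
  i=6: ✓ (all of [7,7])
  i=7: ✓ (all of [8,8])
  i=8: ✗ (fails at j=9)
  i=9: ✓ (all of [10,10])
  i=10: ✗ (fails at j=11)
  i=11: ✓ (all of [12,12])
Positions where it holds: {1, 2, 4, 5, 6, 7, 9, 11} → 8.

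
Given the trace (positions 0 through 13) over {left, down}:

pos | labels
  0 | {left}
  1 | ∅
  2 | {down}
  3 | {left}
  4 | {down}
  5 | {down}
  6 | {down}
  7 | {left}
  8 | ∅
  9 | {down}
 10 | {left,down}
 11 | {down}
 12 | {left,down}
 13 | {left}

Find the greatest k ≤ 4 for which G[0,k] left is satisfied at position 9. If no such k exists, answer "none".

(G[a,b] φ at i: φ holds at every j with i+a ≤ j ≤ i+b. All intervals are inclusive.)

left must hold from j=9 onward; find where it first fails.
  j=9: fails → no k works.

none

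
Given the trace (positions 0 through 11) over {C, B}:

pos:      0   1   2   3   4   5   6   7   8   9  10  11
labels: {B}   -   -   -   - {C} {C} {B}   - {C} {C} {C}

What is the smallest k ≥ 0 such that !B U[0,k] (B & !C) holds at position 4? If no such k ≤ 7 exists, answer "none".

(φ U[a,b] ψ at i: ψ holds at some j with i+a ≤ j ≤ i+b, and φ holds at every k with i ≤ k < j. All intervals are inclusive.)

Need earliest j ≥ 4 with (B & !C), and !B at every k in [4,j-1].
  j=4: rhs fails.
  j=5: rhs fails.
  j=6: rhs fails.
  j=7: rhs holds; lhs holds on [4,6]. k = 3.

3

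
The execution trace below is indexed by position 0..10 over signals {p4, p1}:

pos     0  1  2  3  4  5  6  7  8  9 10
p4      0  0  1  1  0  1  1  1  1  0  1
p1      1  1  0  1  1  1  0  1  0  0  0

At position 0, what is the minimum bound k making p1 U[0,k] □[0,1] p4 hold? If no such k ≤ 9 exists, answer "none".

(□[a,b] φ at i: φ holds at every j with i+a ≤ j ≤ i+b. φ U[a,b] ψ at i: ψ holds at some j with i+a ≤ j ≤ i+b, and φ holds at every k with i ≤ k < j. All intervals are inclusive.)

2

Need earliest j ≥ 0 with □[0,1] p4, and p1 at every k in [0,j-1].
  j=0: rhs fails.
  j=1: rhs fails.
  j=2: rhs holds; lhs holds on [0,1]. k = 2.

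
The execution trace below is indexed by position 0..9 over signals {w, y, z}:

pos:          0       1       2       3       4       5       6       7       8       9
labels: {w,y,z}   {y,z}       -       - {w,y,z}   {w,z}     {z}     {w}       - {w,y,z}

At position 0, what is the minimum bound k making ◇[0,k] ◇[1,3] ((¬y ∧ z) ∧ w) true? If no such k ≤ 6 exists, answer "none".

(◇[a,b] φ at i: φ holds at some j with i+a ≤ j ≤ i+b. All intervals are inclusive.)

Scan j = 0,1,… for ◇[1,3] ((¬y ∧ z) ∧ w):
  j=0: fails
  j=1: fails
  j=2: holds
First hit at j=2, so smallest k = 2-0 = 2.

2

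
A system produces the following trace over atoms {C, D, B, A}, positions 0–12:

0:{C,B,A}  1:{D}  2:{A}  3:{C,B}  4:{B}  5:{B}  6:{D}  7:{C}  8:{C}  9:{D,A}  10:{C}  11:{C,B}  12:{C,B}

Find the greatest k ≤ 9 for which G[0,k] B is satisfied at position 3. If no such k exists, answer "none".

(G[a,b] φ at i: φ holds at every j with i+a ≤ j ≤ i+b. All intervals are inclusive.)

2

B must hold from j=3 onward; find where it first fails.
  j=3: holds
  j=4: holds
  j=5: holds
  j=6: fails
Holds on [3,5], so largest k = 2.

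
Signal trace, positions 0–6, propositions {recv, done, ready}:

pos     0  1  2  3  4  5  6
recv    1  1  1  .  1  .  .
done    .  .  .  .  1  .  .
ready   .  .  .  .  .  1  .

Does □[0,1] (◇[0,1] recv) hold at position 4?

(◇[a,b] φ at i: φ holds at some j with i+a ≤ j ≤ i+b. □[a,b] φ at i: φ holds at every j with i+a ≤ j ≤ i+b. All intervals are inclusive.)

Check ◇[0,1] recv at every j in [4,5]:
  j=4: holds (witness at 4)
  j=5: fails (none in [5,6])
Fails at j=5 → formula fails.

No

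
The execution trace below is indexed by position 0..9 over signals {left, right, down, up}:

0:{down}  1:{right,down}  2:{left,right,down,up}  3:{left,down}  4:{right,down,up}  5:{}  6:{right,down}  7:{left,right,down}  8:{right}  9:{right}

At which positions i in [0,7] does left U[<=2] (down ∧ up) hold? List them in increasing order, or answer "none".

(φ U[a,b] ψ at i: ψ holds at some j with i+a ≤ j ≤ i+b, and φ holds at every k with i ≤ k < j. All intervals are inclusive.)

2, 3, 4

Evaluate at each i in [0,7]:
  i=0: ✗ (lhs fails at k=0 before rhs at j=2)
  i=1: ✗ (lhs fails at k=1 before rhs at j=2)
  i=2: ✓ (rhs at j=2)
  i=3: ✓ (rhs at j=4; lhs holds on [3,3])
  i=4: ✓ (rhs at j=4)
  i=5: ✗ (no rhs in [5,7])
  i=6: ✗ (no rhs in [6,8])
  i=7: ✗ (no rhs in [7,9])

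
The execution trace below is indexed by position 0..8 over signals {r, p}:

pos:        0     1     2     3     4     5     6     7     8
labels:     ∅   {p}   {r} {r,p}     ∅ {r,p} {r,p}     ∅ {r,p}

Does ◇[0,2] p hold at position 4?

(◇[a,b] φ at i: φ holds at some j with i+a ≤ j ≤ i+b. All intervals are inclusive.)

Holds

Check p at each j in [4,6]:
  j=4: false
  j=5: true
  j=6: true
Found at j=5 → formula holds.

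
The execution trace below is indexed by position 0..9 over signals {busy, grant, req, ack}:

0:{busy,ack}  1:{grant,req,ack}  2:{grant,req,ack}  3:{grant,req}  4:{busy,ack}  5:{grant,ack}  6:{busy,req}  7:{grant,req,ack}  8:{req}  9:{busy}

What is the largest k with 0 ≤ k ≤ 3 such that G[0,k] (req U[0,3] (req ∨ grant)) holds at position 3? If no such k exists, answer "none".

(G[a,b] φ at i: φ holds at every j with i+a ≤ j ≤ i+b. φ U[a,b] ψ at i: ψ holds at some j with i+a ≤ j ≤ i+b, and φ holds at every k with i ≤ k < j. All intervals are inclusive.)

0

(req U[0,3] (req ∨ grant)) must hold from j=3 onward; find where it first fails.
  j=3: holds
  j=4: fails
Holds on [3,3], so largest k = 0.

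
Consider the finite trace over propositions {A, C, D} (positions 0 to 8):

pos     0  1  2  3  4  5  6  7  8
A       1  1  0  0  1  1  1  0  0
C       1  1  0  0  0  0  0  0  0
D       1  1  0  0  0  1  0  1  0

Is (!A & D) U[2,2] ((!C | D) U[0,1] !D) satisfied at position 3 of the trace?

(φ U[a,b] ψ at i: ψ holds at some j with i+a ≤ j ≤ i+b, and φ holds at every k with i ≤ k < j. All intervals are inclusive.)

Need some j in [5,5] with ((!C | D) U[0,1] !D), and (!A & D) at every k in [3,j-1].
  j=5: ((!C | D) U[0,1] !D) holds, but (!A & D) fails at k=3 → not this j.
No j in the window works → until fails.

Does not hold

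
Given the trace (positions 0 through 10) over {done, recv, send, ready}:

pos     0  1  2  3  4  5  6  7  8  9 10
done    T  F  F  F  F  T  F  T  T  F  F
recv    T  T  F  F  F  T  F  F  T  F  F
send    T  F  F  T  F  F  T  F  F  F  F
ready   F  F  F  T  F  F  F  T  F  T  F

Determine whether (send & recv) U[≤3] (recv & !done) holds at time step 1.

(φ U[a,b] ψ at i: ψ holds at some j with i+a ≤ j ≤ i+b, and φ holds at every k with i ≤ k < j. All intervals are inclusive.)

Need some j in [1,4] with (recv & !done), and (send & recv) at every k in [1,j-1].
  j=1: (recv & !done) holds; no prefix to check → satisfied.

Yes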